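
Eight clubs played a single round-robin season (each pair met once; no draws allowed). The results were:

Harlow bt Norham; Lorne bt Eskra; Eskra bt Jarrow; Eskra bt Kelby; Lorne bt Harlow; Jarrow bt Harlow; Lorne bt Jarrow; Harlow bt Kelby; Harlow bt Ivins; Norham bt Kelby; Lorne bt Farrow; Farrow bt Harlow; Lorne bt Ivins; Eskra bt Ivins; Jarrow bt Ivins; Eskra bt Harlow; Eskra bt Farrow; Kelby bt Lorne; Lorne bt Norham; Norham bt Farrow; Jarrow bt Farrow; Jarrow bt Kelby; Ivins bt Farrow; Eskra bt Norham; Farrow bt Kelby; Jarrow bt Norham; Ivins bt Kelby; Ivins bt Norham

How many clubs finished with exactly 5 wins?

Win totals: Norham 2, Lorne 6, Jarrow 5, Ivins 3, Farrow 2, Kelby 1, Eskra 6, Harlow 3.
Exactly 5: Jarrow — 1 club.

1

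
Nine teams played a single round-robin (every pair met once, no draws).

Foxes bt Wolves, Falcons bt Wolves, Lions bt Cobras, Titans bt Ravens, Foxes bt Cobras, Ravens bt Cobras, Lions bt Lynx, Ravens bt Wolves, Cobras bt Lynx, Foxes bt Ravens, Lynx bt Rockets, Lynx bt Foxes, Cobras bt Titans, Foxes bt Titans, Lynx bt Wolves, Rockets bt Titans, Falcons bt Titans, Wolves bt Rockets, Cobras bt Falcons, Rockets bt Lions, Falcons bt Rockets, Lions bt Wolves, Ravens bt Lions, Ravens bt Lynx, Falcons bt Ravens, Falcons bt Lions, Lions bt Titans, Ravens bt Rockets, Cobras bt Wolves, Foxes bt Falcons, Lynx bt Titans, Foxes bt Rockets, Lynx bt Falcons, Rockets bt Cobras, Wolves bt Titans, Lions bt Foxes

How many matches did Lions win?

Lions' results: beat Foxes, Titans, Lynx, Cobras, Wolves; lost to Falcons, Rockets, Ravens.
That is 5 wins.

5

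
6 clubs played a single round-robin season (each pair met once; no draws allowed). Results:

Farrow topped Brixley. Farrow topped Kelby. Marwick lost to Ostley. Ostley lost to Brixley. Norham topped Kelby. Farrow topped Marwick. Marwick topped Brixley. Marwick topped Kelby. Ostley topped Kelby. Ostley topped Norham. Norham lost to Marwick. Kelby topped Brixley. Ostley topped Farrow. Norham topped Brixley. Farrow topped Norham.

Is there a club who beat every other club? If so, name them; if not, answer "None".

Highest win total is Ostley with 4 (out of 5 possible).
Ostley lost to Brixley, so no club went undefeated.

None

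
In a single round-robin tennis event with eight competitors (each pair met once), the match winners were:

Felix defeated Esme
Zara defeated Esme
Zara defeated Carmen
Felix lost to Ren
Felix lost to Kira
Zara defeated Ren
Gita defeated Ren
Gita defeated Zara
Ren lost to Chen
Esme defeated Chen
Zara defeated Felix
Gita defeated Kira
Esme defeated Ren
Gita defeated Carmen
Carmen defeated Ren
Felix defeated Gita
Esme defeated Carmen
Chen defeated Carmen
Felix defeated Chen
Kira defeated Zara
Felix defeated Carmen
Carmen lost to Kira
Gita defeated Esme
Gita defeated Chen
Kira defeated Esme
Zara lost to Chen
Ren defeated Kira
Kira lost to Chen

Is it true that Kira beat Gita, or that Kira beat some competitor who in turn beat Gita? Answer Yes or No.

Yes

Kira did not beat Gita directly.
Kira beat Zara, Felix, Carmen, Esme. Of those, Felix beat Gita.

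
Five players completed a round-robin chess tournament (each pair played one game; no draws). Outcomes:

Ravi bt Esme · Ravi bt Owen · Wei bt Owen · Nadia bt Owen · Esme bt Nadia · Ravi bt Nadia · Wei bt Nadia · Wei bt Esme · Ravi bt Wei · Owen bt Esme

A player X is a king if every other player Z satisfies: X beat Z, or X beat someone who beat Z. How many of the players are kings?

Owen cannot reach Ravi, Wei in two steps.
Esme cannot reach Ravi, Wei in two steps.
Nadia cannot reach Ravi, Wei in two steps.
Ravi reaches everyone (king).
Wei cannot reach Ravi in two steps.
Kings: Ravi — 1.

1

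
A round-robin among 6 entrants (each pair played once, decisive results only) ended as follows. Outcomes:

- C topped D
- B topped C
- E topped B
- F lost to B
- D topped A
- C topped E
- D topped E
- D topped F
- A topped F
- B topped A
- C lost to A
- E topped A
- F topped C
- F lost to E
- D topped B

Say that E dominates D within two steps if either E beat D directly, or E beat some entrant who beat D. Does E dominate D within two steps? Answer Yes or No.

No

E did not beat D directly.
E beat A, B, F, but each of them lost to D. No two-step path.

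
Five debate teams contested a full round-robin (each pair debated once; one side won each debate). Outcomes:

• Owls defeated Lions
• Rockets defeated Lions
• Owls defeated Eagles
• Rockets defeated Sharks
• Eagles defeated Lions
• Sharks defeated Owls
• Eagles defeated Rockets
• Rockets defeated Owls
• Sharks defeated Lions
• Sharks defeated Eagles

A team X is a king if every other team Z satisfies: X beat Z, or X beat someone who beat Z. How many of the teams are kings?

3

Eagles reaches everyone (king).
Lions cannot reach Eagles, Rockets, Sharks, Owls in two steps.
Rockets reaches everyone (king).
Sharks reaches everyone (king).
Owls cannot reach Sharks in two steps.
Kings: Eagles, Rockets, Sharks — 3.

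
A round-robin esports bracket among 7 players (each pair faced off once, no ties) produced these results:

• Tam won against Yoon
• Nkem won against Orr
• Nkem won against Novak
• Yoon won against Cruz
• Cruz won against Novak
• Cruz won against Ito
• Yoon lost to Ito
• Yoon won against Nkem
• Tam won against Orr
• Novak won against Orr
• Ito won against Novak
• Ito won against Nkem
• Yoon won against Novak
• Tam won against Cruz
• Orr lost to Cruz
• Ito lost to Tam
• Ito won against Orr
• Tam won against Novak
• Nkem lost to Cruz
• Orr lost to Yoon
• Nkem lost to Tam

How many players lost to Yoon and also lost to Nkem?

2

Yoon beat: Orr, Novak, Cruz, Nkem.
Nkem beat: Orr, Novak.
Both beat: Orr, Novak — 2.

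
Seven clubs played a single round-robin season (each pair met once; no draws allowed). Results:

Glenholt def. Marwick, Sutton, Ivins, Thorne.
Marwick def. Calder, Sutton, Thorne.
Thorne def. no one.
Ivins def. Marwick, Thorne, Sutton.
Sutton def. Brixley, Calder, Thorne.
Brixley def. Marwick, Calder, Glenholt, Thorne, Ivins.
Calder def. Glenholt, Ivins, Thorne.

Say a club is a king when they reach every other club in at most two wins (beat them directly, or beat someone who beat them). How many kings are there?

4

Ivins cannot reach Glenholt in two steps.
Brixley reaches everyone (king).
Thorne cannot reach Ivins, Brixley, Glenholt, Sutton, Marwick, Calder in two steps.
Glenholt reaches everyone (king).
Sutton reaches everyone (king).
Marwick reaches everyone (king).
Calder cannot reach Brixley in two steps.
Kings: Brixley, Glenholt, Sutton, Marwick — 4.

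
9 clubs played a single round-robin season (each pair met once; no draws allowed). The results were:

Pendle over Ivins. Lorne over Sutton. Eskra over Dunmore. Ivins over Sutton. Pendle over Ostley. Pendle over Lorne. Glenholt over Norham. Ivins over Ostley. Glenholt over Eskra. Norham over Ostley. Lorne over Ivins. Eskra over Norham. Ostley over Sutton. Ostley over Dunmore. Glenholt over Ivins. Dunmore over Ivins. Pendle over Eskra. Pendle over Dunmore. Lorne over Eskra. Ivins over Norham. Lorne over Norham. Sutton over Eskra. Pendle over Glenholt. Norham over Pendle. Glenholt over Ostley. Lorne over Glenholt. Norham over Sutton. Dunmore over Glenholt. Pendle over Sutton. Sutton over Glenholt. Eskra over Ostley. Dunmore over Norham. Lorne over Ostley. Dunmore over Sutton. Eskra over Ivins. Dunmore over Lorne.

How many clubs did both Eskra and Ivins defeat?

Eskra beat: Dunmore, Norham, Ostley, Ivins.
Ivins beat: Norham, Ostley, Sutton.
Both beat: Norham, Ostley — 2.

2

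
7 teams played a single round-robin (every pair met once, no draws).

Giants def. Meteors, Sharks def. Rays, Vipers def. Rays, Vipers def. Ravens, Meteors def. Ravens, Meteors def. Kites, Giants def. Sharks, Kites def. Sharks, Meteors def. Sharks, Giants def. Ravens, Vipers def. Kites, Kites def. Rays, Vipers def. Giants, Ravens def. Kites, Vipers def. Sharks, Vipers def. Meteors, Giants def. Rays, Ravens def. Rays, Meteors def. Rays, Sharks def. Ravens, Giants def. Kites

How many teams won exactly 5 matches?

1

Win totals: Meteors 4, Kites 2, Rays 0, Ravens 2, Sharks 2, Giants 5, Vipers 6.
Exactly 5: Giants — 1 team.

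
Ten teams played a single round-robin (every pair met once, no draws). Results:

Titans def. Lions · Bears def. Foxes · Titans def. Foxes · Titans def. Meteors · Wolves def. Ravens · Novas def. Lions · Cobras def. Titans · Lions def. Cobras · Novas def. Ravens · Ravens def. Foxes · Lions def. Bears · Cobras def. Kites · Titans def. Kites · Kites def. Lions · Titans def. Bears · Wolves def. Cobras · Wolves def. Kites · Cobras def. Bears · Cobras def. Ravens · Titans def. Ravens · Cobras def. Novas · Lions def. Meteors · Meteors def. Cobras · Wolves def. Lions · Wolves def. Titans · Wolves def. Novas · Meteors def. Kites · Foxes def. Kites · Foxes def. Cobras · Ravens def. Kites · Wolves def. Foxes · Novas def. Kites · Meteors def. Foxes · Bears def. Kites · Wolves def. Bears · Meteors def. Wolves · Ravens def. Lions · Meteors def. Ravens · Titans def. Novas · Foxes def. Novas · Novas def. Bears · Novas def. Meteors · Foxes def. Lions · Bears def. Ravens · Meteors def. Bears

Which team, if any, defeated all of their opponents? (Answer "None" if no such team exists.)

None

Highest win total is Wolves with 8 (out of 9 possible).
Wolves lost to Meteors, so no team went undefeated.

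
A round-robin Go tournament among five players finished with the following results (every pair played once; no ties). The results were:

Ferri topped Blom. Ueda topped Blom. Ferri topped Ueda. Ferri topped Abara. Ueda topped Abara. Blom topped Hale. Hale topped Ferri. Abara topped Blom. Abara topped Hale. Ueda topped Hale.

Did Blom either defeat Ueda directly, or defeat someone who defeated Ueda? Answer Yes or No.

Blom did not beat Ueda directly.
Blom beat Hale, but each of them lost to Ueda. No two-step path.

No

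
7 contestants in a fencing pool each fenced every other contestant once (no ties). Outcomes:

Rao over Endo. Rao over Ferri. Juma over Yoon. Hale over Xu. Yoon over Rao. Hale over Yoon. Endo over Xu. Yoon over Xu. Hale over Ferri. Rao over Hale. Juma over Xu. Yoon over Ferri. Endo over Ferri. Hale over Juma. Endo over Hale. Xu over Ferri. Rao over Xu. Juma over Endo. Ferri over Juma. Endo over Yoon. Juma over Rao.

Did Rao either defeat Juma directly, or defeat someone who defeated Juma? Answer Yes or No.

Rao did not beat Juma directly.
Rao beat Hale, Xu, Endo, Ferri. Of those, Hale beat Juma.

Yes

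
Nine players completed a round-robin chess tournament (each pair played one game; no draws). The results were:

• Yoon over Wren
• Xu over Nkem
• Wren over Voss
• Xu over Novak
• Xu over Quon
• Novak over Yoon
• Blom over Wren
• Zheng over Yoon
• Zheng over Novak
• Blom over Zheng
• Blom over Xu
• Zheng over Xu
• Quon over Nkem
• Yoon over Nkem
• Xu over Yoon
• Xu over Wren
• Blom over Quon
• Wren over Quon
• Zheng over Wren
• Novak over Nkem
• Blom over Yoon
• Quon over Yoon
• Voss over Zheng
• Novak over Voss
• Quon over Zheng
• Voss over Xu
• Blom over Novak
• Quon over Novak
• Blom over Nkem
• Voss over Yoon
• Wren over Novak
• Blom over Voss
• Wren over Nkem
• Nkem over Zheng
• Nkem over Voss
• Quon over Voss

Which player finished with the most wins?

Win totals: Xu 5, Voss 3, Wren 4, Nkem 2, Zheng 4, Quon 5, Novak 3, Blom 8, Yoon 2.
Blom leads with 8 wins (next highest: 5).

Blom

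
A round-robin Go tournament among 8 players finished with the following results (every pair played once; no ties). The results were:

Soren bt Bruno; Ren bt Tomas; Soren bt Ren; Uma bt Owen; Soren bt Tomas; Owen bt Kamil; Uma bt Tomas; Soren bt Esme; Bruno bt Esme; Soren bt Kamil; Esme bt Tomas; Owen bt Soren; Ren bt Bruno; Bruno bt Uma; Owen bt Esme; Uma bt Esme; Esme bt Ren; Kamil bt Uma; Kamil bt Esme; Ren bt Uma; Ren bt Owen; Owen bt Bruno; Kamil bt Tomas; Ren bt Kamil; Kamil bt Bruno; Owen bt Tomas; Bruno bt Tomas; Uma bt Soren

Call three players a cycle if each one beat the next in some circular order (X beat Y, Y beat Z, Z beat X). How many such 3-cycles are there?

10

Win totals: Uma 4, Bruno 3, Tomas 0, Owen 5, Soren 5, Esme 2, Ren 5, Kamil 4.
A player with w wins dominates both others in C(w,2) triples; summing gives 6 + 3 + 0 + 10 + 10 + 1 + 10 + 6 = 46 transitive triples.
Total triples C(8,3) = 56, so cyclic triples = 56 − 46 = 10.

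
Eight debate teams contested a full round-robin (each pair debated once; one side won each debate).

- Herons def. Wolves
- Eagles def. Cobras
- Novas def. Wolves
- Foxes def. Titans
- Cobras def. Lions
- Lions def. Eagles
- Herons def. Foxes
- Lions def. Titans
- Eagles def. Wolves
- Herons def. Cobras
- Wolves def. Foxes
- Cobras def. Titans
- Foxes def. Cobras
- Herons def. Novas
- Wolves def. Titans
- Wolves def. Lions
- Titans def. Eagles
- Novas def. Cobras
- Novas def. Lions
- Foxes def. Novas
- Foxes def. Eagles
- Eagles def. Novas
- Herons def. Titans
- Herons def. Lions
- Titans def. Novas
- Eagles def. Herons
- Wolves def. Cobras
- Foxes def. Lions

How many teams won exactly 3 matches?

Win totals: Foxes 5, Cobras 2, Wolves 4, Eagles 4, Herons 6, Lions 2, Novas 3, Titans 2.
Exactly 3: Novas — 1 team.

1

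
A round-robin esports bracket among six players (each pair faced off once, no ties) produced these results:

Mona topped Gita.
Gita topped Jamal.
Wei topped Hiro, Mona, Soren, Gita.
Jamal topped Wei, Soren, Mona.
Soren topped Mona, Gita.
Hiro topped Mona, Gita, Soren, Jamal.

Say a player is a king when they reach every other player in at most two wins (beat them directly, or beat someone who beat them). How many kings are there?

3

Soren cannot reach Hiro, Wei in two steps.
Jamal reaches everyone (king).
Gita cannot reach Hiro in two steps.
Hiro reaches everyone (king).
Mona cannot reach Soren, Hiro, Wei in two steps.
Wei reaches everyone (king).
Kings: Jamal, Hiro, Wei — 3.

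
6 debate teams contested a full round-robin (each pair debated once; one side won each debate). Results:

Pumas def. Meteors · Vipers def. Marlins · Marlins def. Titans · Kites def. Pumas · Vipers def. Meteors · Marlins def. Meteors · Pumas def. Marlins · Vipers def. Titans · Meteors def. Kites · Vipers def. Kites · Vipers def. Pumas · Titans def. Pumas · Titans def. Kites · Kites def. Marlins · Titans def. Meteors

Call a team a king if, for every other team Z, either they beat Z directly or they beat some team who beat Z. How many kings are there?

Kites cannot reach Vipers in two steps.
Vipers reaches everyone (king).
Marlins cannot reach Vipers in two steps.
Meteors cannot reach Vipers, Titans in two steps.
Pumas cannot reach Vipers in two steps.
Titans cannot reach Vipers in two steps.
Kings: Vipers — 1.

1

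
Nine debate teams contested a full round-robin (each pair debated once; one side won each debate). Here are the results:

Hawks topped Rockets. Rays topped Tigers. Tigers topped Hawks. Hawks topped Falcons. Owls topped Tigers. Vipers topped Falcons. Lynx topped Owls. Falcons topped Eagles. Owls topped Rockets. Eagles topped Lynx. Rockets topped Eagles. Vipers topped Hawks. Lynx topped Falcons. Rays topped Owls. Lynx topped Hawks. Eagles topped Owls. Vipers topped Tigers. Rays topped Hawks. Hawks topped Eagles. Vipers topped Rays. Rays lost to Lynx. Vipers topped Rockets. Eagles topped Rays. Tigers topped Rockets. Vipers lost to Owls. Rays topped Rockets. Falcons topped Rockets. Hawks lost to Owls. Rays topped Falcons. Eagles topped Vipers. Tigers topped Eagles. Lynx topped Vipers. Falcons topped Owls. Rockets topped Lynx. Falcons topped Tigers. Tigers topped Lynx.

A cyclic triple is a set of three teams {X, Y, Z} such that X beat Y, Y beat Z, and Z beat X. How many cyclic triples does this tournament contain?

26

Win totals: Rays 5, Vipers 5, Tigers 4, Lynx 5, Eagles 4, Falcons 4, Owls 4, Rockets 2, Hawks 3.
A team with w wins dominates both others in C(w,2) triples; summing gives 10 + 10 + 6 + 10 + 6 + 6 + 6 + 1 + 3 = 58 transitive triples.
Total triples C(9,3) = 84, so cyclic triples = 84 − 58 = 26.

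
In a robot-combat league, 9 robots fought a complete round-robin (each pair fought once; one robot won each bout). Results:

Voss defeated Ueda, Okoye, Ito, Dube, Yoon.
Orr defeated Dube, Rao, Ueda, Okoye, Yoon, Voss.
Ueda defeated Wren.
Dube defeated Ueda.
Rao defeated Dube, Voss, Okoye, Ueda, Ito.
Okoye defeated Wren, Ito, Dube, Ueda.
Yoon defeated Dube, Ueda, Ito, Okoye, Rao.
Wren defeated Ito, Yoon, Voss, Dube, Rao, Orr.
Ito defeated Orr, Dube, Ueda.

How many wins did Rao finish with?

5

Rao's results: beat Ito, Okoye, Ueda, Dube, Voss; lost to Wren, Yoon, Orr.
That is 5 wins.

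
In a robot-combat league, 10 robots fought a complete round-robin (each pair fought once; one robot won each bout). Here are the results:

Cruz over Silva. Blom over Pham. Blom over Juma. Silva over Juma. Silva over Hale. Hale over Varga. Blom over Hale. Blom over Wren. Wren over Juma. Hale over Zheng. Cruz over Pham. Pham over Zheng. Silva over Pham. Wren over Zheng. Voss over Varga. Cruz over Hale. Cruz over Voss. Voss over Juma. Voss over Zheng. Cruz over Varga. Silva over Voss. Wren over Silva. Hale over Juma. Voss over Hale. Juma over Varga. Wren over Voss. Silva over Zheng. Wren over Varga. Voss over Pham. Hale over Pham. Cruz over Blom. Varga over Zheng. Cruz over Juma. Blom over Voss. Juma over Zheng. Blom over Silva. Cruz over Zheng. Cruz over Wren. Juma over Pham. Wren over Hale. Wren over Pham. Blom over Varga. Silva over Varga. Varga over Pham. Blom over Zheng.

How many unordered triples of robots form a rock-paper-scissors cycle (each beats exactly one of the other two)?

0

Win totals: Zheng 0, Hale 4, Voss 5, Silva 6, Varga 2, Cruz 9, Wren 7, Juma 3, Blom 8, Pham 1.
A robot with w wins dominates both others in C(w,2) triples; summing gives 0 + 6 + 10 + 15 + 1 + 36 + 21 + 3 + 28 + 0 = 120 transitive triples.
Total triples C(10,3) = 120, so cyclic triples = 120 − 120 = 0.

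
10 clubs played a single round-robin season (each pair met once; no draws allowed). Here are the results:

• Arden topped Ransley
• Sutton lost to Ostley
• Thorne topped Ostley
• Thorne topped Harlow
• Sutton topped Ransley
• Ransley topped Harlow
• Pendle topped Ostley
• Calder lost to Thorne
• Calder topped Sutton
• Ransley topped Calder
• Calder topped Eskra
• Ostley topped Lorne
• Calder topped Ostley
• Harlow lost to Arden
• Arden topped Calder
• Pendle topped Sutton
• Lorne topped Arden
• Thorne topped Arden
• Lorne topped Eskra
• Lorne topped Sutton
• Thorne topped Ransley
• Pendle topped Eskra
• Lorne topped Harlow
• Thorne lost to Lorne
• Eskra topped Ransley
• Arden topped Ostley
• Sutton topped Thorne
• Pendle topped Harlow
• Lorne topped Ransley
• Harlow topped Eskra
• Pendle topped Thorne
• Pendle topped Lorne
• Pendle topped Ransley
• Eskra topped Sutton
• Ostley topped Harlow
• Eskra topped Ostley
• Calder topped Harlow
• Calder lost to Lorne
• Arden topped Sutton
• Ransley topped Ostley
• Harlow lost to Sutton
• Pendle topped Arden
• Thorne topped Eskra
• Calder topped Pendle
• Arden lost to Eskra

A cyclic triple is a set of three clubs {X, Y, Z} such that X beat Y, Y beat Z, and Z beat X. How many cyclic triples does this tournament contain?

21

Win totals: Ransley 3, Calder 5, Lorne 7, Thorne 6, Ostley 3, Pendle 8, Sutton 3, Harlow 1, Arden 5, Eskra 4.
A club with w wins dominates both others in C(w,2) triples; summing gives 3 + 10 + 21 + 15 + 3 + 28 + 3 + 0 + 10 + 6 = 99 transitive triples.
Total triples C(10,3) = 120, so cyclic triples = 120 − 99 = 21.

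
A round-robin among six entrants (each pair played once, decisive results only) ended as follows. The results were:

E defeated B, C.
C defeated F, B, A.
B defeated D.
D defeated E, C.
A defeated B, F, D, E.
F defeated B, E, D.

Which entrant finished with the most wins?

Win totals: A 4, B 1, C 3, D 2, E 2, F 3.
A leads with 4 wins (next highest: 3).

A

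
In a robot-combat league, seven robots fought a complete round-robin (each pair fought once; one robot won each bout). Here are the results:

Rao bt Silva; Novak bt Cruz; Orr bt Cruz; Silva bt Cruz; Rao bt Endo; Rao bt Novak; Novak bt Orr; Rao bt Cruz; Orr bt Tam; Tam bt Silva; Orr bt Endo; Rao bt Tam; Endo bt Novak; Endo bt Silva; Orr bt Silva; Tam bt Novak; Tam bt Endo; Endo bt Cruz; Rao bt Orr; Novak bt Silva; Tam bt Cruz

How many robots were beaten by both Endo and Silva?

Endo beat: Novak, Cruz, Silva.
Silva beat: Cruz.
Both beat: Cruz — 1.

1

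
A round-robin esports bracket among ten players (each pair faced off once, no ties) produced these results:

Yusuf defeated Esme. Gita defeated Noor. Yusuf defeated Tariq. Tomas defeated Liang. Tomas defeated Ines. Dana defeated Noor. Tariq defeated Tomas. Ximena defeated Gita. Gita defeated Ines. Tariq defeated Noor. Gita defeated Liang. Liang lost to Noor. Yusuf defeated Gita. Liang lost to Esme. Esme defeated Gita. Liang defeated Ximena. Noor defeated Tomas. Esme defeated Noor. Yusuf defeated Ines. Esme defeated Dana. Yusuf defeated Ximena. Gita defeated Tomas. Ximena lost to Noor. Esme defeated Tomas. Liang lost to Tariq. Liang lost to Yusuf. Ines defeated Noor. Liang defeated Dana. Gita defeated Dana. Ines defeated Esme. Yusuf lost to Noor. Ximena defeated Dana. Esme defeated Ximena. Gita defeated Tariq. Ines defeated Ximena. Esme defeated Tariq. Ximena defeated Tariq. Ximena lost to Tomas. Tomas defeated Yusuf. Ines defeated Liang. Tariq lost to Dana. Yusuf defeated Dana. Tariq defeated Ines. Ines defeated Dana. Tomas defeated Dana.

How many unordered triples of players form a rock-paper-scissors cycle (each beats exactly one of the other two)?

Win totals: Gita 6, Noor 4, Esme 7, Ines 5, Yusuf 7, Ximena 3, Liang 2, Tomas 5, Tariq 4, Dana 2.
A player with w wins dominates both others in C(w,2) triples; summing gives 15 + 6 + 21 + 10 + 21 + 3 + 1 + 10 + 6 + 1 = 94 transitive triples.
Total triples C(10,3) = 120, so cyclic triples = 120 − 94 = 26.

26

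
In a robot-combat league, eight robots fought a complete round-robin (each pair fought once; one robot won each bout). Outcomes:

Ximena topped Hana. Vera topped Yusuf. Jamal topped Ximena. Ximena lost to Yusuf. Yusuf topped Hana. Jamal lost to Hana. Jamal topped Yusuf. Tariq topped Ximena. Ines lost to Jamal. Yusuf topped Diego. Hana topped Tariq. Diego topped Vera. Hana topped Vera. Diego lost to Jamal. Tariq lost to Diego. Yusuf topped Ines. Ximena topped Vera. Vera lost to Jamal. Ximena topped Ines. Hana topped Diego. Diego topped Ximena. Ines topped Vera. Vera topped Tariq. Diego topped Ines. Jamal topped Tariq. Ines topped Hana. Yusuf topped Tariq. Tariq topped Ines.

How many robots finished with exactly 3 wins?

1

Win totals: Ines 2, Diego 4, Hana 4, Tariq 2, Vera 2, Jamal 6, Yusuf 5, Ximena 3.
Exactly 3: Ximena — 1 robot.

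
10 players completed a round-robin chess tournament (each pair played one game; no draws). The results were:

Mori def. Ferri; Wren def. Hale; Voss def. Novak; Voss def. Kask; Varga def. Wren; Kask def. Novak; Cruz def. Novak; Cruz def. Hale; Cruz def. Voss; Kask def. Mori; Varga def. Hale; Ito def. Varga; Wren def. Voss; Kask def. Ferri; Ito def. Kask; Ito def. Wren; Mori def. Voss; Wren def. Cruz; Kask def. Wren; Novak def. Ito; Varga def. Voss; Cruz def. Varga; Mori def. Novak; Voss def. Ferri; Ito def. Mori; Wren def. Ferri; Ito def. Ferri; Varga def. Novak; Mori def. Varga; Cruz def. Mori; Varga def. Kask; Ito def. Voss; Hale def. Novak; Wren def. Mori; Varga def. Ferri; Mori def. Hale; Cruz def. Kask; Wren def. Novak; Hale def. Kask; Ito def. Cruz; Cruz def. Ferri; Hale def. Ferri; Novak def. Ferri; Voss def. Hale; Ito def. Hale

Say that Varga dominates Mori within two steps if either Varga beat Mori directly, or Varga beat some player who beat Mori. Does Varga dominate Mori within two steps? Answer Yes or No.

Varga did not beat Mori directly.
Varga beat Novak, Kask, Wren, Hale, Voss, Ferri. Of those, Kask beat Mori.

Yes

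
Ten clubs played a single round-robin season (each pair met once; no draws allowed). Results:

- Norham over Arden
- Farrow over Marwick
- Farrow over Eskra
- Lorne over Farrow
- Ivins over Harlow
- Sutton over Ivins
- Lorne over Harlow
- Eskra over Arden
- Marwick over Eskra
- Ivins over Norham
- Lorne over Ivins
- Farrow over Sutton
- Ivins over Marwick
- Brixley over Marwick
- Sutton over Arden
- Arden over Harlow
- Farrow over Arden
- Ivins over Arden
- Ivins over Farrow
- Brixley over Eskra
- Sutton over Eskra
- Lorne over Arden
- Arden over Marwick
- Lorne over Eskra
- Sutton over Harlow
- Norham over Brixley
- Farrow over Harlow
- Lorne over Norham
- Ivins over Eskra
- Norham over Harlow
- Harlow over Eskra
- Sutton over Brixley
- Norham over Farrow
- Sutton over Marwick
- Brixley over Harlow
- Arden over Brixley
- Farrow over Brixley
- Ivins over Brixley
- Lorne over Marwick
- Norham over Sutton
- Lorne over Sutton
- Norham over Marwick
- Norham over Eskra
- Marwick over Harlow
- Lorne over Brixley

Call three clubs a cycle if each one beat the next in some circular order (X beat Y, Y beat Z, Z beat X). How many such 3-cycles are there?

Win totals: Farrow 6, Harlow 1, Marwick 2, Sutton 6, Norham 7, Lorne 9, Arden 3, Ivins 7, Eskra 1, Brixley 3.
A club with w wins dominates both others in C(w,2) triples; summing gives 15 + 0 + 1 + 15 + 21 + 36 + 3 + 21 + 0 + 3 = 115 transitive triples.
Total triples C(10,3) = 120, so cyclic triples = 120 − 115 = 5.

5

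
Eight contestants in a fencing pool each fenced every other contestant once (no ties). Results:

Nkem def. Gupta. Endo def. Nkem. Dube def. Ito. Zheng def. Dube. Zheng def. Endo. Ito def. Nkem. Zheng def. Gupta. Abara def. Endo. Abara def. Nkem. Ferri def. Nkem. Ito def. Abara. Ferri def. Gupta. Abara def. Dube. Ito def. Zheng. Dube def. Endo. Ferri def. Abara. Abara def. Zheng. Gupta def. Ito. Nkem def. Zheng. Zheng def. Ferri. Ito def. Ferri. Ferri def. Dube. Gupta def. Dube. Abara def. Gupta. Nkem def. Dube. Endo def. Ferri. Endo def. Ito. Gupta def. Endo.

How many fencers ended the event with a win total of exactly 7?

0

Win totals: Dube 2, Endo 3, Abara 5, Ito 4, Ferri 4, Zheng 4, Gupta 3, Nkem 3.
No fencer has exactly 7 wins.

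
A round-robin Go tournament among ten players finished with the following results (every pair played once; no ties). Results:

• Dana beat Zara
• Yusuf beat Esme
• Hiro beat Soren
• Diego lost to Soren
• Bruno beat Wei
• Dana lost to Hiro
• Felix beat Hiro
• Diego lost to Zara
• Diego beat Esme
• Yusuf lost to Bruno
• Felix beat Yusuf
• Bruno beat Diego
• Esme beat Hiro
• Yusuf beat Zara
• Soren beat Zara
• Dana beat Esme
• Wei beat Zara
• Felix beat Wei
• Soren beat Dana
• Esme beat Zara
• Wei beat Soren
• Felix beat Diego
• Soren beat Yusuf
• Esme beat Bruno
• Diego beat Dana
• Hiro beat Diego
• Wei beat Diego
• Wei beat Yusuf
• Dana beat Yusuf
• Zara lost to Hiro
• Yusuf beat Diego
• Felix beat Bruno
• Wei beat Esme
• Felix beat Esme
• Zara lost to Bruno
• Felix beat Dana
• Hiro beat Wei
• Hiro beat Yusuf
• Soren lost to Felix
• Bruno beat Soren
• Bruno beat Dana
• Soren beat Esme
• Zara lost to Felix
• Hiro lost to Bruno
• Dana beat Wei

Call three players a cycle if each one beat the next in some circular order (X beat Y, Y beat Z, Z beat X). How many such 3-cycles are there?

15

Win totals: Zara 1, Felix 9, Dana 4, Yusuf 3, Soren 5, Esme 3, Bruno 7, Hiro 6, Diego 2, Wei 5.
A player with w wins dominates both others in C(w,2) triples; summing gives 0 + 36 + 6 + 3 + 10 + 3 + 21 + 15 + 1 + 10 = 105 transitive triples.
Total triples C(10,3) = 120, so cyclic triples = 120 − 105 = 15.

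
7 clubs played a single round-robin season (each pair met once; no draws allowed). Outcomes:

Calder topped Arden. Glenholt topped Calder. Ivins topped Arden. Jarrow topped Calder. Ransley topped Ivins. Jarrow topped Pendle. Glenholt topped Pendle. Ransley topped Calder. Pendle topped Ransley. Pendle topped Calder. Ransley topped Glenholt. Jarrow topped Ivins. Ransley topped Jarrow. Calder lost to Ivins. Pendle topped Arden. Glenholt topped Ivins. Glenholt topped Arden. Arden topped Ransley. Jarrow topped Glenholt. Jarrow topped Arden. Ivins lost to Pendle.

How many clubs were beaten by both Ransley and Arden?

Ransley beat: Jarrow, Calder, Ivins, Glenholt.
Arden beat: Ransley.
No one was beaten by both.

0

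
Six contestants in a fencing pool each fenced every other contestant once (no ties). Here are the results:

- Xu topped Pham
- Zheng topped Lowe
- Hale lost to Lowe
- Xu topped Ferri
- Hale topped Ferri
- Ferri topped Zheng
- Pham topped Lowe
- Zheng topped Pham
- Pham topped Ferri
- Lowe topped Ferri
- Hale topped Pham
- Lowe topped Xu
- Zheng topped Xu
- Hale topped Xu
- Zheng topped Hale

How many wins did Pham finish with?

Pham's results: beat Ferri, Lowe; lost to Hale, Xu, Zheng.
That is 2 wins.

2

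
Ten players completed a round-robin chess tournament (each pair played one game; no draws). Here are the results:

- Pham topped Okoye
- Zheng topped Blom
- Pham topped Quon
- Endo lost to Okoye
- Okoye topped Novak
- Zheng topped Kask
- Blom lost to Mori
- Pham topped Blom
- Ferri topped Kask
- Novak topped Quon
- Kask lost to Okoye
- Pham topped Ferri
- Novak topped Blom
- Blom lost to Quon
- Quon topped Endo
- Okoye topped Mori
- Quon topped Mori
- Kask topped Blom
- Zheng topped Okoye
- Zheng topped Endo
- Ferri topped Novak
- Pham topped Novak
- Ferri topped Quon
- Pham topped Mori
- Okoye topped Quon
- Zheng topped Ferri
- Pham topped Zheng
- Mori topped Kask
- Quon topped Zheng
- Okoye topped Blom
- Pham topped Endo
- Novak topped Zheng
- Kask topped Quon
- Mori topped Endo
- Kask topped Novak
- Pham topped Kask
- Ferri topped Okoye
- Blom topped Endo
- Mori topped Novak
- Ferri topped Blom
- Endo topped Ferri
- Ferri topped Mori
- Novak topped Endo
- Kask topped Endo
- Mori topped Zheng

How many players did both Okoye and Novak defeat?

Okoye beat: Quon, Kask, Endo, Mori, Blom, Novak.
Novak beat: Quon, Endo, Blom, Zheng.
Both beat: Quon, Endo, Blom — 3.

3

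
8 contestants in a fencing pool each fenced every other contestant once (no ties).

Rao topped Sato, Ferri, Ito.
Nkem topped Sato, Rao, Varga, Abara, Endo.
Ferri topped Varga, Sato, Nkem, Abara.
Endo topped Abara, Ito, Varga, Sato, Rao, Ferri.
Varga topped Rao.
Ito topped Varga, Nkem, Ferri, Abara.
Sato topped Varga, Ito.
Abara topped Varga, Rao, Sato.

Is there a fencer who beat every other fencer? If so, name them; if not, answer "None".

None

Highest win total is Endo with 6 (out of 7 possible).
Endo lost to Nkem, so no fencer went undefeated.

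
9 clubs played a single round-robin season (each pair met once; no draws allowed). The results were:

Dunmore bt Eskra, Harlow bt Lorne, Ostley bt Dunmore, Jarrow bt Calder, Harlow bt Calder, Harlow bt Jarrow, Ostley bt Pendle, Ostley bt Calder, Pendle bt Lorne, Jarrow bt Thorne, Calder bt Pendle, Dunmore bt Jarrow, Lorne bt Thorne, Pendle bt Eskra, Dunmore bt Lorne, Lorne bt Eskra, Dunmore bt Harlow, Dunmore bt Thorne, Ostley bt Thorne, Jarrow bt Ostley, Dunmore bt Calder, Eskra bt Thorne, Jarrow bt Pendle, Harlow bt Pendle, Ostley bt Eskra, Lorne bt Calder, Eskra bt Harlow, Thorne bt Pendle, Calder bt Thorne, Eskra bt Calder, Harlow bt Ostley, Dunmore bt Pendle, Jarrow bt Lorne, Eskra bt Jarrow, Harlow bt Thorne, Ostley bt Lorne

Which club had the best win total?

Dunmore

Win totals: Harlow 6, Pendle 2, Ostley 6, Thorne 1, Eskra 4, Jarrow 5, Lorne 3, Calder 2, Dunmore 7.
Dunmore leads with 7 wins (next highest: 6).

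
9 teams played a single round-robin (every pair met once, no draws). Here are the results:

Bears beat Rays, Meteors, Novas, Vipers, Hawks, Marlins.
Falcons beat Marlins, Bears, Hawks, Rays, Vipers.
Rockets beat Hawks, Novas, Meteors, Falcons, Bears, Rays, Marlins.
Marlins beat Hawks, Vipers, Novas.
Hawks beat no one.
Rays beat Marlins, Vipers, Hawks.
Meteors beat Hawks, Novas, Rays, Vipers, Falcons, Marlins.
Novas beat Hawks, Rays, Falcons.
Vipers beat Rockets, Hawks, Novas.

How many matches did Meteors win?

Meteors' results: beat Marlins, Novas, Hawks, Vipers, Falcons, Rays; lost to Rockets, Bears.
That is 6 wins.

6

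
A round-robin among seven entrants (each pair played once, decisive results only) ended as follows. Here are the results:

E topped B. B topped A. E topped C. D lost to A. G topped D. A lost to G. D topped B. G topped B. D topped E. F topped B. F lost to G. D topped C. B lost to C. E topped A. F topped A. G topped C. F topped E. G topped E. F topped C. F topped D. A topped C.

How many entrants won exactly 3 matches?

Win totals: A 2, B 1, C 1, D 3, E 3, F 5, G 6.
Exactly 3: D, E — 2 entrants.

2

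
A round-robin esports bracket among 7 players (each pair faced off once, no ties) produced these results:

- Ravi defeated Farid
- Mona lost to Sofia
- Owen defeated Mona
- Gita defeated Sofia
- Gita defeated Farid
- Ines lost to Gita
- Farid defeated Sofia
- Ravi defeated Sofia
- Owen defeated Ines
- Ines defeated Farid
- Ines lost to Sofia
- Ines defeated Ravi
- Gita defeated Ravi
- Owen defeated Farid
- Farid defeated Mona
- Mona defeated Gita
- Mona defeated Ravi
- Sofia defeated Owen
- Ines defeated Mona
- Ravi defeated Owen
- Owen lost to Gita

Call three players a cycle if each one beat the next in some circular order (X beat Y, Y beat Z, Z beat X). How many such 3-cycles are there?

Win totals: Ines 3, Gita 5, Owen 3, Ravi 3, Farid 2, Mona 2, Sofia 3.
A player with w wins dominates both others in C(w,2) triples; summing gives 3 + 10 + 3 + 3 + 1 + 1 + 3 = 24 transitive triples.
Total triples C(7,3) = 35, so cyclic triples = 35 − 24 = 11.

11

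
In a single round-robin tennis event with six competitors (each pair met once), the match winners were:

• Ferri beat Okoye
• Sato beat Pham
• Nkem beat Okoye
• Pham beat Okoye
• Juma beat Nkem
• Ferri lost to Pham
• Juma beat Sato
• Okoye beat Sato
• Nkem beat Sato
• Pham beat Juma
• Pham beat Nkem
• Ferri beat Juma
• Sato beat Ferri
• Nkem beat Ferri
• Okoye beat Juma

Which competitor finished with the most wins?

Pham

Win totals: Nkem 3, Sato 2, Ferri 2, Pham 4, Juma 2, Okoye 2.
Pham leads with 4 wins (next highest: 3).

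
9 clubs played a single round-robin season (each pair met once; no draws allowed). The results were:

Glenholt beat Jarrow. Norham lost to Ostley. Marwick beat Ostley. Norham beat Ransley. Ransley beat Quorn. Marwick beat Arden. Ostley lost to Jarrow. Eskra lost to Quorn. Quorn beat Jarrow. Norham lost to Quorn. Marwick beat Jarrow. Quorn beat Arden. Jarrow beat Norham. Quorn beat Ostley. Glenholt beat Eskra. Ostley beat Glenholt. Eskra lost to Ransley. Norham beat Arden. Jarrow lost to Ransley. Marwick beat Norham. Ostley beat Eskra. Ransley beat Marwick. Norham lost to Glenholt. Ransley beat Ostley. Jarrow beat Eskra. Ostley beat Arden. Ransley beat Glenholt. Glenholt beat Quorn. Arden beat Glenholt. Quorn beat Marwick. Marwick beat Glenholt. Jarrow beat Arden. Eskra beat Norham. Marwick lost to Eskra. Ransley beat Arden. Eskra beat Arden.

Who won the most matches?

Ransley

Win totals: Eskra 3, Quorn 6, Ostley 4, Arden 1, Jarrow 4, Marwick 5, Norham 2, Ransley 7, Glenholt 4.
Ransley leads with 7 wins (next highest: 6).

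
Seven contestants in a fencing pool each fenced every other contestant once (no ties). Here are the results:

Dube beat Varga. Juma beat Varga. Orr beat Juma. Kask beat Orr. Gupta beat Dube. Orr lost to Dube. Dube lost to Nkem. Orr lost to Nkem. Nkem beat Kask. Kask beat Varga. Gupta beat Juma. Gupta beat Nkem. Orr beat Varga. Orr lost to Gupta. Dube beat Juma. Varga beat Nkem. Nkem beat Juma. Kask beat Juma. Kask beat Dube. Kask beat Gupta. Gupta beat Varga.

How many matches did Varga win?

Varga's results: beat Nkem; lost to Gupta, Juma, Dube, Orr, Kask.
That is 1 win.

1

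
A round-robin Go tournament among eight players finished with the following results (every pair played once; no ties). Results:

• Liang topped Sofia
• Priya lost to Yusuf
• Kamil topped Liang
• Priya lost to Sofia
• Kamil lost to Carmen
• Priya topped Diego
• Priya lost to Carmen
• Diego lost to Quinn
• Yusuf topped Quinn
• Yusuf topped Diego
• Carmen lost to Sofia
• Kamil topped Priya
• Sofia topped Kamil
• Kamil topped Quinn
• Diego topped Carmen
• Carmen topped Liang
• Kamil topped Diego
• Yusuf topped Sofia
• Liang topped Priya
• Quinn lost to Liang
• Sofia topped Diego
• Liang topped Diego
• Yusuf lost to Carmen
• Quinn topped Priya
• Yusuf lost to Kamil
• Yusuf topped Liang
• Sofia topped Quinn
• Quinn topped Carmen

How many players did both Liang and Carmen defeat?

Liang beat: Sofia, Diego, Quinn, Priya.
Carmen beat: Yusuf, Kamil, Liang, Priya.
Both beat: Priya — 1.

1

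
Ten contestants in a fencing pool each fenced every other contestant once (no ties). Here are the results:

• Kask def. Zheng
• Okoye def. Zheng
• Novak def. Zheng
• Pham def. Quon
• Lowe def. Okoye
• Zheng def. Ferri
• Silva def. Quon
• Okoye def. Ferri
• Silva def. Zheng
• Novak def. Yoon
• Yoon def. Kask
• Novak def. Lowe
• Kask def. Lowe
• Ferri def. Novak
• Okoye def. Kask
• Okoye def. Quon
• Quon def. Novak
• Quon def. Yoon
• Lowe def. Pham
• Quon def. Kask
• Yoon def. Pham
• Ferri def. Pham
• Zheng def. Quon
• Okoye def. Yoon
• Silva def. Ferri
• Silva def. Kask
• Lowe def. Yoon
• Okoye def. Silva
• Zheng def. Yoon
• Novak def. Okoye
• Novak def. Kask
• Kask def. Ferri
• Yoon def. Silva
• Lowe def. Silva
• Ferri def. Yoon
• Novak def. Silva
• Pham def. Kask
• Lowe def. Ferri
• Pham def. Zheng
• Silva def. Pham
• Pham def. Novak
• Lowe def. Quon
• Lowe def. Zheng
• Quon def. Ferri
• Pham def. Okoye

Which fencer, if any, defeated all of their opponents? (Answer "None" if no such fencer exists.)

Highest win total is Lowe with 7 (out of 9 possible).
Lowe lost to Kask, Novak, so no fencer went undefeated.

None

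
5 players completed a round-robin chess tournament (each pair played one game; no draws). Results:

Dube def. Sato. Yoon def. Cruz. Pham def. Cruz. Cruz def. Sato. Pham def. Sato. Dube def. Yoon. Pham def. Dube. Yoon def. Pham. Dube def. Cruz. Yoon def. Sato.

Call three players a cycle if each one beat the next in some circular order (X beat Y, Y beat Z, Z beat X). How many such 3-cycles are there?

1

Of the C(5,3) = 10 triples, the cyclic ones are: {Yoon, Dube, Pham}.
That is 1.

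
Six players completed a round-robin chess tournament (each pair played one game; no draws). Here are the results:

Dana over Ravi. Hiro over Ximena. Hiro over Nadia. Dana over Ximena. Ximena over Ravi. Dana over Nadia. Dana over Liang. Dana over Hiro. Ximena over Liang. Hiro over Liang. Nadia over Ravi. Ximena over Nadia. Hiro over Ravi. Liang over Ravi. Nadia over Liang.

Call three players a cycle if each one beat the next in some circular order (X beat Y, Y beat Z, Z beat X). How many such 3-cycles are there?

0

Win totals: Hiro 4, Ximena 3, Nadia 2, Ravi 0, Dana 5, Liang 1.
A player with w wins dominates both others in C(w,2) triples; summing gives 6 + 3 + 1 + 0 + 10 + 0 = 20 transitive triples.
Total triples C(6,3) = 20, so cyclic triples = 20 − 20 = 0.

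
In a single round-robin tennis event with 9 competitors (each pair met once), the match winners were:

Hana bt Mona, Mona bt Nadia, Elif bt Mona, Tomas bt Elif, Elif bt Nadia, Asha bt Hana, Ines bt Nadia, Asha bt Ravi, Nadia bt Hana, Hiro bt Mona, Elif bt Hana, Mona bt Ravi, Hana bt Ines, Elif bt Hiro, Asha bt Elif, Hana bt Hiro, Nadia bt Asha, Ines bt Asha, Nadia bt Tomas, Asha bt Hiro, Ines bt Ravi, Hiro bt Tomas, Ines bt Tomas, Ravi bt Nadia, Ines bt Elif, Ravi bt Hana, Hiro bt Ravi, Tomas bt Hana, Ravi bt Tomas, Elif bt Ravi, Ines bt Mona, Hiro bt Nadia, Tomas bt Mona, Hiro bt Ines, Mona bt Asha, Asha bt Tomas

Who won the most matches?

Ines

Win totals: Hiro 5, Ines 6, Tomas 3, Elif 5, Asha 5, Mona 3, Ravi 3, Nadia 3, Hana 3.
Ines leads with 6 wins (next highest: 5).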